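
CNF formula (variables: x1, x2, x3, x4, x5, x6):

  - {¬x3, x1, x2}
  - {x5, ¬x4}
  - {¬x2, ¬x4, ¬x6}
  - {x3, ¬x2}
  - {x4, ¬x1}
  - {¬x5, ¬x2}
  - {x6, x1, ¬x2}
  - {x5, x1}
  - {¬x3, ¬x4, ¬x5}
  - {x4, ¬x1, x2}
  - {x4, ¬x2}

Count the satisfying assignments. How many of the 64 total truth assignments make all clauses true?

Satisfying assignments:
  x1=0 x2=0 x3=0 x4=0 x5=1 x6=0
  x1=0 x2=0 x3=0 x4=0 x5=1 x6=1
  x1=0 x2=0 x3=0 x4=1 x5=1 x6=0
  x1=0 x2=0 x3=0 x4=1 x5=1 x6=1
  x1=1 x2=0 x3=0 x4=1 x5=1 x6=0
  x1=1 x2=0 x3=0 x4=1 x5=1 x6=1
Count: 6.

6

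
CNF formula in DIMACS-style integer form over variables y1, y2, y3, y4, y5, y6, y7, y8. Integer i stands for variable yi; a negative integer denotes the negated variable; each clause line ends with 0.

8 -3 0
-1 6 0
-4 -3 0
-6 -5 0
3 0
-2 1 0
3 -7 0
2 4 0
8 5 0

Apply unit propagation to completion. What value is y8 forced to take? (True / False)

True

(y3) is a unit clause: y3 = True.
(y8 | ~y3): since y3 = True, the clause reduces to (y8). y8 = True.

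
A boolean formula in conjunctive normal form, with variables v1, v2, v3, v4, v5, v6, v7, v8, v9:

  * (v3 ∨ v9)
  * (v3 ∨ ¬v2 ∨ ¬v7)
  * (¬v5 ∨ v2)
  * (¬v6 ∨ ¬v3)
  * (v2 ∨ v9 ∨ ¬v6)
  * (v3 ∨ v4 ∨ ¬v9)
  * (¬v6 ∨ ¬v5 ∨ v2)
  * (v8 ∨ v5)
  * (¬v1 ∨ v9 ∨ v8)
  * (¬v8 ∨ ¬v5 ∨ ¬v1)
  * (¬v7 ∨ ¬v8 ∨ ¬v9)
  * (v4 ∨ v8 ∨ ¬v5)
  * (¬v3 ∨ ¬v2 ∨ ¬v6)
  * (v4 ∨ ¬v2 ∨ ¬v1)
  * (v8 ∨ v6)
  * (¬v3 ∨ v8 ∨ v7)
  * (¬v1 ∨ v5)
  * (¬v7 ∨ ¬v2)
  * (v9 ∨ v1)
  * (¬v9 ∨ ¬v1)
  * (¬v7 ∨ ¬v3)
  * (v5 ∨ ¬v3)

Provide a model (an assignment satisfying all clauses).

v1=False  v2=True  v3=False  v4=True  v5=False  v6=True  v7=False  v8=True  v9=True

Check each clause:
  1. (v9 ∨ v3) — v9 is true.
  2. (¬v7 ∨ v3 ∨ ¬v2) — ¬v7 is true.
  3. (¬v5 ∨ v2) — v2 is true.
  4. (¬v3 ∨ ¬v6) — ¬v3 is true.
  5. (¬v6 ∨ v2 ∨ v9) — v9 is true.
  6. (¬v9 ∨ v4 ∨ v3) — v4 is true.
  7. (¬v6 ∨ v2 ∨ ¬v5) — v2 is true.
  8. (v5 ∨ v8) — v8 is true.
  9. (v9 ∨ ¬v1 ∨ v8) — v8 is true.
  10. (¬v1 ∨ ¬v8 ∨ ¬v5) — ¬v5 is true.
  11. (¬v9 ∨ ¬v8 ∨ ¬v7) — ¬v7 is true.
  12. (¬v5 ∨ v4 ∨ v8) — v8 is true.
  13. (¬v2 ∨ ¬v3 ∨ ¬v6) — ¬v3 is true.
  14. (v4 ∨ ¬v2 ∨ ¬v1) — v4 is true.
  15. (v8 ∨ v6) — v8 is true.
  16. (v8 ∨ ¬v3 ∨ v7) — v8 is true.
  17. (v5 ∨ ¬v1) — ¬v1 is true.
  18. (¬v7 ∨ ¬v2) — ¬v7 is true.
  19. (v9 ∨ v1) — v9 is true.
  20. (¬v9 ∨ ¬v1) — ¬v1 is true.
  21. (¬v7 ∨ ¬v3) — ¬v7 is true.
  22. (v5 ∨ ¬v3) — ¬v3 is true.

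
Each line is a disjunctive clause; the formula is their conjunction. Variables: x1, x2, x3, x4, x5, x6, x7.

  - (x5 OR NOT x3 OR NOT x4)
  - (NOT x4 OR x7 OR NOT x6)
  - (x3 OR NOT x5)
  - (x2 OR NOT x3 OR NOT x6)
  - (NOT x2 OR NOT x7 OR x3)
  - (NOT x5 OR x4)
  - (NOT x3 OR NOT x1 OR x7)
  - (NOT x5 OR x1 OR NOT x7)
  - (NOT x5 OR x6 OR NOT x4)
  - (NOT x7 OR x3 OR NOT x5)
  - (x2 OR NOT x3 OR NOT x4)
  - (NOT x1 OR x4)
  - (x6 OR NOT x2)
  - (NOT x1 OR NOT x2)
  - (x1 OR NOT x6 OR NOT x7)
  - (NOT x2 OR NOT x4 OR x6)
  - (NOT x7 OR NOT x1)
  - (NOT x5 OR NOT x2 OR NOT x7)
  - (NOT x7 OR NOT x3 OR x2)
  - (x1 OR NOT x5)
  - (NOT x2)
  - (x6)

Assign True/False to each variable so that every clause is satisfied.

x1=False, x2=False, x3=False, x4=False, x5=False, x6=True, x7=False

(NOT x2) is a unit clause, so x2 = False.
(x6) is a unit clause, so x6 = True.
(NOT x3) is a unit clause, so x3 = False.
The clause (NOT x5) is unit: x5 must be False.
Branch on x1: take x1 = False.
  then x7 is forced to False.
  then x4 is forced to False.
Every clause has at least one true literal under this assignment.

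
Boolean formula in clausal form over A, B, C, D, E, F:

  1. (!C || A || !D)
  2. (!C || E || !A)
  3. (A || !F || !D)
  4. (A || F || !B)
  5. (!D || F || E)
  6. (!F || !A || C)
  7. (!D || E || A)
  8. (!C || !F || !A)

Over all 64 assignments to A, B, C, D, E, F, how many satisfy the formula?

23

Split on A, then F.
  A=T, F=T: a clause becomes empty — 0.
  A=T, F=F: B free; 5 ways for (C,D,E) × 2^1 = 10.
  A=F, F=T: forces D=F; B, C, E free → 2^3 = 8.
  A=F, F=F: 5 of the 16 assignments to (B,C,D,E) work.
Total: 0 + 10 + 8 + 5 = 23.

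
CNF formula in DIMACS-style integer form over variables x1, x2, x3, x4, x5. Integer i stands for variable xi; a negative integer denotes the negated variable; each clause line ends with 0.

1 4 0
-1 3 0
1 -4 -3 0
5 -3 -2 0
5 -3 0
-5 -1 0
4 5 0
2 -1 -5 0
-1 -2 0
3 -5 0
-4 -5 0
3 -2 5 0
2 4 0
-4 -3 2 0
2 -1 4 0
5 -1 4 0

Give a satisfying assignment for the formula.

x1 = F, x2 = F, x3 = F, x4 = T, x5 = F

Try x1 = False.
  then x4 is forced to True.
  then x3 is forced to False.
  then x5 is forced to False.
  then x2 is forced to False.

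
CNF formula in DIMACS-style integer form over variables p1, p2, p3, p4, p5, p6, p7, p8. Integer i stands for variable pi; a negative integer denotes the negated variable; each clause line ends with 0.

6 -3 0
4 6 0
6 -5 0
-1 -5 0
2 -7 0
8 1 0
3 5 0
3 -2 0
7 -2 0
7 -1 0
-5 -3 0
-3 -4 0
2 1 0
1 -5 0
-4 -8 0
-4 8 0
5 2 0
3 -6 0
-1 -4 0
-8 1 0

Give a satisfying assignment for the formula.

p1=True  p2=True  p3=True  p4=False  p5=False  p6=True  p7=True  p8=True

Check each clause:
  1. (~p3 \/ p6) — p6 is true.
  2. (p4 \/ p6) — p6 is true.
  3. (~p5 \/ p6) — ~p5 is true.
  4. (~p5 \/ ~p1) — ~p5 is true.
  5. (p2 \/ ~p7) — p2 is true.
  6. (p8 \/ p1) — p8 is true.
  7. (p3 \/ p5) — p3 is true.
  8. (p3 \/ ~p2) — p3 is true.
  9. (p7 \/ ~p2) — p7 is true.
  10. (p7 \/ ~p1) — p7 is true.
  11. (~p3 \/ ~p5) — ~p5 is true.
  12. (~p4 \/ ~p3) — ~p4 is true.
  13. (p1 \/ p2) — p1 is true.
  14. (~p5 \/ p1) — p1 is true.
  15. (~p4 \/ ~p8) — ~p4 is true.
  16. (~p4 \/ p8) — p8 is true.
  17. (p2 \/ p5) — p2 is true.
  18. (p3 \/ ~p6) — p3 is true.
  19. (~p1 \/ ~p4) — ~p4 is true.
  20. (~p8 \/ p1) — p1 is true.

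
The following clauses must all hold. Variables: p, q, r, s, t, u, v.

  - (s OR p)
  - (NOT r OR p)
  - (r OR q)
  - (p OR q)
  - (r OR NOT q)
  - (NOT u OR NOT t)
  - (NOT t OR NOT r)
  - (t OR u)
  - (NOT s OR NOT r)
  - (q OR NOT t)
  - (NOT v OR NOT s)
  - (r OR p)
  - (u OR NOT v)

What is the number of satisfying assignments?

4

Satisfying assignments:
  p=1 q=0 r=1 s=0 t=0 u=1 v=0
  p=1 q=0 r=1 s=0 t=0 u=1 v=1
  p=1 q=1 r=1 s=0 t=0 u=1 v=0
  p=1 q=1 r=1 s=0 t=0 u=1 v=1
That's 4 in total.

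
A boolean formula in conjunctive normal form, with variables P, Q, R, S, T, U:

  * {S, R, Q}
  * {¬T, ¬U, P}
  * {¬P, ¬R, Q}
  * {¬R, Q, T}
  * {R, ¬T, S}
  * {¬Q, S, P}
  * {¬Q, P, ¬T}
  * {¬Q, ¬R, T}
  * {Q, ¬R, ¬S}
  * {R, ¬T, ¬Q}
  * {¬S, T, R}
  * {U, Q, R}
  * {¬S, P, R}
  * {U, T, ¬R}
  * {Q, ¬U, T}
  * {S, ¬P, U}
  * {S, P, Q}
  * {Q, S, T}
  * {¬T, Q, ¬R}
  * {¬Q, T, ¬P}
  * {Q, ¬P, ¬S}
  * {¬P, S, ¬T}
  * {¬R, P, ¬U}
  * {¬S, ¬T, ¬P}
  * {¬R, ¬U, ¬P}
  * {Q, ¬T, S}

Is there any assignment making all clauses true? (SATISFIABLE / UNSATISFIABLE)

UNSATISFIABLE

Q = True:
  P = True:
    propagation gives T=True, R=True, S=True; an empty clause results — contradiction.
  P = False:
    propagation gives S=True, T=False, R=False; an empty clause results — contradiction.
Q = False:
  R = True:
    propagation gives P=False, T=True; an empty clause results — contradiction.
  R = False:
    propagation gives S=True, T=True, U=True, P=True; an empty clause results — contradiction.
Every branch closes, so no satisfying assignment exists.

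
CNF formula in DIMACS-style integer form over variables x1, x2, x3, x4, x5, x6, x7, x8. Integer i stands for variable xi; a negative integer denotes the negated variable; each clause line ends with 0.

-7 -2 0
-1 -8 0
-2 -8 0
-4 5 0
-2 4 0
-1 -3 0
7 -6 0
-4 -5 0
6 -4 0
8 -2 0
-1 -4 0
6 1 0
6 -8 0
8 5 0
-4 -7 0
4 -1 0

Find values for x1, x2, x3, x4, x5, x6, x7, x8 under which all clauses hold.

x2 occurs only negated in the remaining clauses — set x2 = False.
Branch on x1: take x1 = False.
  then x6 is forced to True.
  then x7 is forced to True.
  then x4 is forced to False.
Branch on x5: take x5 = True.
x3, x8 are now unconstrained; take x3 = True, x8 = False.

x1 = False, x2 = False, x3 = True, x4 = False, x5 = True, x6 = True, x7 = True, x8 = False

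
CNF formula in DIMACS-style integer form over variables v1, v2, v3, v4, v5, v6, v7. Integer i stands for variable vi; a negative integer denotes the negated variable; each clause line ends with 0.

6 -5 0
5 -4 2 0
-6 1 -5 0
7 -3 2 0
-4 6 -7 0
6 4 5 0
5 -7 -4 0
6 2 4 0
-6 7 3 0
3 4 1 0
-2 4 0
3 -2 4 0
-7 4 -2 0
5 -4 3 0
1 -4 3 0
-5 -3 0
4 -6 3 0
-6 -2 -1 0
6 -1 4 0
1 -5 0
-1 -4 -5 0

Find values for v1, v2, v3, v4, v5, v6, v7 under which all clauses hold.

v1=False, v2=False, v3=True, v4=False, v5=False, v6=True, v7=True

Check each clause:
  1. {¬v5, v6} — ¬v5 is true.
  2. {v2, v5, ¬v4} — ¬v4 is true.
  3. {¬v5, ¬v6, v1} — ¬v5 is true.
  4. {¬v3, v2, v7} — v7 is true.
  5. {¬v4, ¬v7, v6} — ¬v4 is true.
  6. {v5, v4, v6} — v6 is true.
  7. {¬v4, ¬v7, v5} — ¬v4 is true.
  8. {v2, v4, v6} — v6 is true.
  9. {¬v6, v7, v3} — v3 is true.
  10. {v3, v4, v1} — v3 is true.
  11. {¬v2, v4} — ¬v2 is true.
  12. {v4, ¬v2, v3} — v3 is true.
  13. {¬v2, ¬v7, v4} — ¬v2 is true.
  14. {v5, ¬v4, v3} — v3 is true.
  15. {v3, ¬v4, v1} — v3 is true.
  16. {¬v5, ¬v3} — ¬v5 is true.
  17. {¬v6, v3, v4} — v3 is true.
  18. {¬v2, ¬v1, ¬v6} — ¬v1 is true.
  19. {¬v1, v6, v4} — v6 is true.
  20. {¬v5, v1} — ¬v5 is true.
  21. {¬v1, ¬v4, ¬v5} — ¬v5 is true.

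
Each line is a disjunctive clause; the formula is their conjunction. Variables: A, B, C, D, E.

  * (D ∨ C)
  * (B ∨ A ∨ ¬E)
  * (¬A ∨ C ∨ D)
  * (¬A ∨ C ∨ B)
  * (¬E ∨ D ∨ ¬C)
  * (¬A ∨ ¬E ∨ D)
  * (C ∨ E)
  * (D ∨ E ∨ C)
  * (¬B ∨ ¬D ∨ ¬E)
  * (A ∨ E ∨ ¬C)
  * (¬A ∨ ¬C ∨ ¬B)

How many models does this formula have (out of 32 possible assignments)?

3

Satisfying assignments:
  A=1 B=0 C=1 D=0 E=0
  A=1 B=0 C=1 D=1 E=0
  A=1 B=0 C=1 D=1 E=1
Count: 3.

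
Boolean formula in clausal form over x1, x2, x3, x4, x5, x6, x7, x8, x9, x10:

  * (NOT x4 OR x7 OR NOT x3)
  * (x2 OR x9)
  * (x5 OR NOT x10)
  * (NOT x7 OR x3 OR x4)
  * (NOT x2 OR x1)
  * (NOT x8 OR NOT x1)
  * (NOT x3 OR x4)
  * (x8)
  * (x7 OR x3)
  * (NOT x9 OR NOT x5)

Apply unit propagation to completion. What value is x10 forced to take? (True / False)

(x8) stands alone — x8 = True.
(NOT x8 OR NOT x1): since x8 = True, the clause reduces to (NOT x1). x1 = False.
(NOT x2 OR x1): since x1 = False, the clause reduces to (NOT x2). x2 = False.
From (x9 OR x2) and x2 = False: x9 = True.
From (NOT x9 OR NOT x5) and x9 = True: x5 = False.
(NOT x10 OR x5) with x5 = False leaves only NOT x10, so x10 = False.

False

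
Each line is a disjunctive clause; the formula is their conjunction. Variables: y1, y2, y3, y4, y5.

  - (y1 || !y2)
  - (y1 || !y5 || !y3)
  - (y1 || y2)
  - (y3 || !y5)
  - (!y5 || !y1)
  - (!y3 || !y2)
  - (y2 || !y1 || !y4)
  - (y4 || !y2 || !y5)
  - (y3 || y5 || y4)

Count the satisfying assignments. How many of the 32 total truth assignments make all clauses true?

The models are:
  y1=T y2=F y3=T y4=F y5=F
  y1=T y2=T y3=F y4=T y5=F
Count: 2.

2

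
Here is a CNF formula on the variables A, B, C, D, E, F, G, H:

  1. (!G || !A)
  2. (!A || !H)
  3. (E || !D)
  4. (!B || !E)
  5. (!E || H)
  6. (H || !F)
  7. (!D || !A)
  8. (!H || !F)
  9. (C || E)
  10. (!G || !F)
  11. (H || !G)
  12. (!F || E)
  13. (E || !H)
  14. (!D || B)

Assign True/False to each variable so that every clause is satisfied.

A=0, B=0, C=0, D=0, E=1, F=0, G=1, H=1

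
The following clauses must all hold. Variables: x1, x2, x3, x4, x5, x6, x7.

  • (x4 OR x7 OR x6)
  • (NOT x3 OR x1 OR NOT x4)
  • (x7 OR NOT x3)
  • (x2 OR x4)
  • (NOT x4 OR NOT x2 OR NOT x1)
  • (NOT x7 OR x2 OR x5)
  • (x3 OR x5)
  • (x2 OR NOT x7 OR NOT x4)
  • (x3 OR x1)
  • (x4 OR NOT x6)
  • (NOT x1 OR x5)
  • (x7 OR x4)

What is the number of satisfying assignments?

6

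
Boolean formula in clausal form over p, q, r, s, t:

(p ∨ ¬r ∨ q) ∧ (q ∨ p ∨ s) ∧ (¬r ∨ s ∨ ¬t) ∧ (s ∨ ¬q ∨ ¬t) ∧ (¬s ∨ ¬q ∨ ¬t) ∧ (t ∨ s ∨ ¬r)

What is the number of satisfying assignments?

Case analysis on s and q:
  s=1, q=1: remaining (p,r,t) ∈ {(0,0,0); (0,1,0); (1,0,0); (1,1,0)} — 4.
  s=1, q=0: t free; 3 ways for (p,r) × 2^1 = 6.
  s=0, q=1: remaining (p,r,t) ∈ {(0,0,0); (1,0,0)} — 2.
  s=0, q=0: remaining (p,r,t) ∈ {(1,0,0); (1,0,1)} — 2.
Total: 4 + 6 + 2 + 2 = 14.

14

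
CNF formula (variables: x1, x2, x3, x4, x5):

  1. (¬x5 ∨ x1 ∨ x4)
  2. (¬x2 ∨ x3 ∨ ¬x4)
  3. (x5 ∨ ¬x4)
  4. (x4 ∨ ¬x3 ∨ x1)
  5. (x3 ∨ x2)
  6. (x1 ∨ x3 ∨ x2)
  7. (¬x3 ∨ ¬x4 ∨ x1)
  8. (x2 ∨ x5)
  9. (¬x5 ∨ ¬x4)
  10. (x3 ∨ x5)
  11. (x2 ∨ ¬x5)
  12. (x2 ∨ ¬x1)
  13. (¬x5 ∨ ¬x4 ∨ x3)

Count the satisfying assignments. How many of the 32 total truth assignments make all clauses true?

The models are:
  x1=1 x2=1 x3=0 x4=0 x5=1
  x1=1 x2=1 x3=1 x4=0 x5=0
  x1=1 x2=1 x3=1 x4=0 x5=1
That's 3 in total.

3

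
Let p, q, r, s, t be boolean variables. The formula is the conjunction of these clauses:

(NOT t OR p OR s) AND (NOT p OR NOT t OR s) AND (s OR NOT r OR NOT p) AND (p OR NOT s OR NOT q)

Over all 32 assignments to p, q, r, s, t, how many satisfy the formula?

18

Case analysis on p and s:
  p=1, s=1: q, r, t free → 2^3 = 8.
  p=1, s=0: remaining (q,r,t) ∈ {(0,0,0); (1,0,0)} — 2.
  p=0, s=1: remaining (q,r,t) ∈ {(0,0,0); (0,0,1); (0,1,0); (0,1,1)} — 4.
  p=0, s=0: remaining (q,r,t) ∈ {(0,0,0); (0,1,0); (1,0,0); (1,1,0)} — 4.
Total: 8 + 2 + 4 + 4 = 18.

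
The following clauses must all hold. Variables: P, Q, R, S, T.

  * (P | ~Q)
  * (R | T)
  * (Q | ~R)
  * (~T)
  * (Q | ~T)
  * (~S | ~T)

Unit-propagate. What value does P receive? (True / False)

True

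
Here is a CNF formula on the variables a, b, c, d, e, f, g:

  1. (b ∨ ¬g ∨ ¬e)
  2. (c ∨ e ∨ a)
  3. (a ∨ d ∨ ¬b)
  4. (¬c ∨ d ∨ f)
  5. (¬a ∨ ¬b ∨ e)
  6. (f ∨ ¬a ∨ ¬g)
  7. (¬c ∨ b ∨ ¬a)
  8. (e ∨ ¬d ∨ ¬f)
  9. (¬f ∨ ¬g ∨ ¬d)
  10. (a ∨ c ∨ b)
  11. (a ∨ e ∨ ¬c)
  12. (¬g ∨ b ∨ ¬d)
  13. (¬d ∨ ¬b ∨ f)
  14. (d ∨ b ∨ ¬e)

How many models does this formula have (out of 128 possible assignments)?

17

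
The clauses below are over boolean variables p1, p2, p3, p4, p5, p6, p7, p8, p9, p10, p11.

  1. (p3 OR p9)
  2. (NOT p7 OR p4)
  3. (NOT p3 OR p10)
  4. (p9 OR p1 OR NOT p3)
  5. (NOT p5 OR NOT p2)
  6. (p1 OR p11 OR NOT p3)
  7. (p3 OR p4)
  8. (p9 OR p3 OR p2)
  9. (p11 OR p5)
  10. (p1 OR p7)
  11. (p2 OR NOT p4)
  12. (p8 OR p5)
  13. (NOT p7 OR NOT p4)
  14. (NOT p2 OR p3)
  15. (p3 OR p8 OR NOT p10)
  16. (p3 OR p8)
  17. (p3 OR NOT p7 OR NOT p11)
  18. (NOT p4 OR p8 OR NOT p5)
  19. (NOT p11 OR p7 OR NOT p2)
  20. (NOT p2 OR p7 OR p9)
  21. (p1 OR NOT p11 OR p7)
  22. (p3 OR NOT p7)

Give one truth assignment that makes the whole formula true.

p1=1, p2=0, p3=1, p4=0, p5=1, p6=1, p7=0, p8=0, p9=0, p10=1, p11=0

Check each clause:
  1. (p3 OR p9) — p3 is true.
  2. (p4 OR NOT p7) — NOT p7 is true.
  3. (p10 OR NOT p3) — p10 is true.
  4. (p9 OR p1 OR NOT p3) — p1 is true.
  5. (NOT p2 OR NOT p5) — NOT p2 is true.
  6. (p11 OR p1 OR NOT p3) — p1 is true.
  7. (p3 OR p4) — p3 is true.
  8. (p3 OR p9 OR p2) — p3 is true.
  9. (p11 OR p5) — p5 is true.
  10. (p1 OR p7) — p1 is true.
  11. (NOT p4 OR p2) — NOT p4 is true.
  12. (p8 OR p5) — p5 is true.
  13. (NOT p4 OR NOT p7) — NOT p7 is true.
  14. (NOT p2 OR p3) — p3 is true.
  15. (p3 OR p8 OR NOT p10) — p3 is true.
  16. (p3 OR p8) — p3 is true.
  17. (NOT p7 OR p3 OR NOT p11) — NOT p7 is true.
  18. (NOT p4 OR NOT p5 OR p8) — NOT p4 is true.
  19. (NOT p2 OR p7 OR NOT p11) — NOT p11 is true.
  20. (p9 OR NOT p2 OR p7) — NOT p2 is true.
  21. (p7 OR NOT p11 OR p1) — p1 is true.
  22. (p3 OR NOT p7) — NOT p7 is true.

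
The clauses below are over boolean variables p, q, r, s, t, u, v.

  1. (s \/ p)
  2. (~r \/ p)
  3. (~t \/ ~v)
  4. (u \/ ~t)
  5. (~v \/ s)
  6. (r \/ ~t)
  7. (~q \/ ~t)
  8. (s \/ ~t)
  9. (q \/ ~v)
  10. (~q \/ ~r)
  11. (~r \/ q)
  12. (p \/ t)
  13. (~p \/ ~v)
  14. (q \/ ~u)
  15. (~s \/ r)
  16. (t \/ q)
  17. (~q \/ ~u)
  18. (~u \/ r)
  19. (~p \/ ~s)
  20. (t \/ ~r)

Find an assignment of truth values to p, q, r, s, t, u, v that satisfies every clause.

v occurs only negated in the remaining clauses — set v = False.
Branch on p: take p = True.
  then s is forced to False.
  then t is forced to False.
  then q is forced to True.
  then r is forced to False.
  then u is forced to False.
Every clause has at least one true literal under this assignment.

p=1, q=1, r=0, s=0, t=0, u=0, v=0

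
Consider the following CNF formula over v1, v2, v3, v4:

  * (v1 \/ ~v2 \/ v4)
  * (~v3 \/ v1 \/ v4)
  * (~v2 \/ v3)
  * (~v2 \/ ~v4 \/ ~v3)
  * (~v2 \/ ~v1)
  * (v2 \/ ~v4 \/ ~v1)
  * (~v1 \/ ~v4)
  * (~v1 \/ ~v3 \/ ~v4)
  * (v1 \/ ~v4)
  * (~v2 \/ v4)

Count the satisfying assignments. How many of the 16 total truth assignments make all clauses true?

The models are:
  v1=0 v2=0 v3=0 v4=0
  v1=1 v2=0 v3=0 v4=0
  v1=1 v2=0 v3=1 v4=0
That's 3 in total.

3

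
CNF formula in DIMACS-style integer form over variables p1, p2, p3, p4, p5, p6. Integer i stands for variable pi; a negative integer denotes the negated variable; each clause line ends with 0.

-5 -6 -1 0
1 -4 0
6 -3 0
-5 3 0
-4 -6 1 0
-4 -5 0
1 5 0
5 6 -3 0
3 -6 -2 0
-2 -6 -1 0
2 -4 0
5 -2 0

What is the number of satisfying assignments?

5

Satisfying assignments:
  p1=0 p2=0 p3=1 p4=0 p5=1 p6=1
  p1=0 p2=1 p3=1 p4=0 p5=1 p6=1
  p1=1 p2=0 p3=0 p4=0 p5=0 p6=0
  p1=1 p2=0 p3=0 p4=0 p5=0 p6=1
  p1=1 p2=0 p3=1 p4=0 p5=0 p6=1
Count: 5.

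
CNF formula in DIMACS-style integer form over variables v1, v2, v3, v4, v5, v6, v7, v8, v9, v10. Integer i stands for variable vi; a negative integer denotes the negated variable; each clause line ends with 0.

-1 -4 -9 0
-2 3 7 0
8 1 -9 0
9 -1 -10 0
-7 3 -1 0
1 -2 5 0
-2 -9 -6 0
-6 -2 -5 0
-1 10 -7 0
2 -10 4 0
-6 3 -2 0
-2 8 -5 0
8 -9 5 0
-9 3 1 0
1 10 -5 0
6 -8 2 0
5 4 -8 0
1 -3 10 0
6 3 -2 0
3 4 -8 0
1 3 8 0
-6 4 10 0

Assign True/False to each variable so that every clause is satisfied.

v1=T  v2=T  v3=T  v4=F  v5=F  v6=F  v7=F  v8=F  v9=F  v10=F

Check each clause:
  1. (¬v9 ∨ ¬v1 ∨ ¬v4) — ¬v4 is true.
  2. (¬v2 ∨ v3 ∨ v7) — v3 is true.
  3. (v1 ∨ v8 ∨ ¬v9) — v1 is true.
  4. (¬v10 ∨ v9 ∨ ¬v1) — ¬v10 is true.
  5. (v3 ∨ ¬v1 ∨ ¬v7) — ¬v7 is true.
  6. (v5 ∨ v1 ∨ ¬v2) — v1 is true.
  7. (¬v9 ∨ ¬v2 ∨ ¬v6) — ¬v6 is true.
  8. (¬v2 ∨ ¬v6 ∨ ¬v5) — ¬v6 is true.
  9. (v10 ∨ ¬v1 ∨ ¬v7) — ¬v7 is true.
  10. (v2 ∨ ¬v10 ∨ v4) — v2 is true.
  11. (¬v6 ∨ v3 ∨ ¬v2) — ¬v6 is true.
  12. (¬v2 ∨ v8 ∨ ¬v5) — ¬v5 is true.
  13. (v8 ∨ v5 ∨ ¬v9) — ¬v9 is true.
  14. (v1 ∨ ¬v9 ∨ v3) — v1 is true.
  15. (v10 ∨ v1 ∨ ¬v5) — v1 is true.
  16. (¬v8 ∨ v6 ∨ v2) — ¬v8 is true.
  17. (¬v8 ∨ v5 ∨ v4) — ¬v8 is true.
  18. (v10 ∨ ¬v3 ∨ v1) — v1 is true.
  19. (v3 ∨ ¬v2 ∨ v6) — v3 is true.
  20. (v3 ∨ ¬v8 ∨ v4) — ¬v8 is true.
  21. (v3 ∨ v8 ∨ v1) — v1 is true.
  22. (v10 ∨ v4 ∨ ¬v6) — ¬v6 is true.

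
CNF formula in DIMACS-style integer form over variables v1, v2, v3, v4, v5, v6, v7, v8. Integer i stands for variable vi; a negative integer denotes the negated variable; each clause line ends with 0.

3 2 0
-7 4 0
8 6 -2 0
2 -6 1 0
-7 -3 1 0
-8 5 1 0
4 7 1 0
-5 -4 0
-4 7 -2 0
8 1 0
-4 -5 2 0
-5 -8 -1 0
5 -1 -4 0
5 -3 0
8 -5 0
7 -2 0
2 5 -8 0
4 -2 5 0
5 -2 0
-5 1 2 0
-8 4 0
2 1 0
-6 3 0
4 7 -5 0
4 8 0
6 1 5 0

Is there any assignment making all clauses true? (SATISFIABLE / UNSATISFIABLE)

UNSATISFIABLE

v5 = True:
  propagation gives v4=False, v7=False; an empty clause results — contradiction.
v5 = False:
  propagation gives v3=False, v2=True; an empty clause results — contradiction.
Every branch closes, so no satisfying assignment exists.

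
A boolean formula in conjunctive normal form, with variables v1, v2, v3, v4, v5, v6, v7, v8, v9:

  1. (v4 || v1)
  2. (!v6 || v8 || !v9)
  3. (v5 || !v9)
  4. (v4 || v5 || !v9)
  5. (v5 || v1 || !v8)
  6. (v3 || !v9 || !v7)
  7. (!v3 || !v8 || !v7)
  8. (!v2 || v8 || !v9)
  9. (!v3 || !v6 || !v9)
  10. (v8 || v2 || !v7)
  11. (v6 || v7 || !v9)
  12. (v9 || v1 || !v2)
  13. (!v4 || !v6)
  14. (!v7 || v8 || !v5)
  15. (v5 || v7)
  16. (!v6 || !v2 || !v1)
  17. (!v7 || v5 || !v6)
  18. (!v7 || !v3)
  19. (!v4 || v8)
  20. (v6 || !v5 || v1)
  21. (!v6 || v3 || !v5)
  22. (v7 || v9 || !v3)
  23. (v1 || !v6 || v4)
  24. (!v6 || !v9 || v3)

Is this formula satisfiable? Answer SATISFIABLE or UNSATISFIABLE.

Branch on v1: take v1 = True.
Try v2 = False.
For the remaining variables, v3 = False, v4 = False, v5 = True, v6 = False, v7 = False, v8 = False, v9 = False works.
Every clause has at least one true literal under this assignment.
So v1=1, v2=0, v3=0, v4=0, v5=1, v6=0, v7=0, v8=0, v9=0 is a satisfying assignment.

SATISFIABLE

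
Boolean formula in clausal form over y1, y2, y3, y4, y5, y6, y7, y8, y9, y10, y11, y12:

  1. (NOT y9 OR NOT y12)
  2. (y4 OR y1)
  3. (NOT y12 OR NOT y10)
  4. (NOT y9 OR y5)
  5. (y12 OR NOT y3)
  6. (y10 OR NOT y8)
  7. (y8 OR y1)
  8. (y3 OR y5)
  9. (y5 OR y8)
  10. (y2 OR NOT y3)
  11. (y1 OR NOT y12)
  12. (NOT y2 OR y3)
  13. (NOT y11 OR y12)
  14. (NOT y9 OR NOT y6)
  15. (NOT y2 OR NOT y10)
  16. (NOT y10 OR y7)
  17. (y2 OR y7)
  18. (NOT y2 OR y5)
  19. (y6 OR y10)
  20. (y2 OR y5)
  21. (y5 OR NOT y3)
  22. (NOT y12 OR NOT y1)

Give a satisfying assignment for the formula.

Pure literal: y5 appears only positively; assign y5 = True.
Pure literal: y7 appears only positively; assign y7 = True.
Set y1 = True and propagate.
  then y12 is forced to False.
  then y3 is forced to False.
  then y2 is forced to False.
  then y11 is forced to False.
Set y6 = False and propagate.
  then y10 is forced to True.
y4, y8, y9 are now unconstrained; take y4 = False, y8 = True, y9 = True.

y1=True  y2=False  y3=False  y4=False  y5=True  y6=False  y7=True  y8=True  y9=True  y10=True  y11=False  y12=False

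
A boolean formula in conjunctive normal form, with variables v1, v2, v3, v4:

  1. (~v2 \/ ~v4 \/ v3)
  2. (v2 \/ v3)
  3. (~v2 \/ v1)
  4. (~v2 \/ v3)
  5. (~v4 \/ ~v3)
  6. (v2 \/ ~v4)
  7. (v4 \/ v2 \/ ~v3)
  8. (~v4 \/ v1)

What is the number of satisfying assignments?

1

Satisfying assignments:
  v1=1 v2=1 v3=1 v4=0
Count: 1.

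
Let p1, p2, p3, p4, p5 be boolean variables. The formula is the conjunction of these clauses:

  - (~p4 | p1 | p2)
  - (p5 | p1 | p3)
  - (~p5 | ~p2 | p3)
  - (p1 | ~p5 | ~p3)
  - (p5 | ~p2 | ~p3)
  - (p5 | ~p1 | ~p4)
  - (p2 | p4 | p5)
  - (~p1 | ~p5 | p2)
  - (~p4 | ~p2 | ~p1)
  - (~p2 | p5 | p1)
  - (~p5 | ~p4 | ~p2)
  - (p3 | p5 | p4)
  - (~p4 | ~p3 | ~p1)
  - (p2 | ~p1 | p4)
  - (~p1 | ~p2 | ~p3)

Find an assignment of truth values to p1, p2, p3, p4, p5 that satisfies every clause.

Set p1 = False and propagate.
Try p2 = False.
  then p4 is forced to False.
  then p5 is forced to True.
  then p3 is forced to False.

p1=False, p2=False, p3=False, p4=False, p5=True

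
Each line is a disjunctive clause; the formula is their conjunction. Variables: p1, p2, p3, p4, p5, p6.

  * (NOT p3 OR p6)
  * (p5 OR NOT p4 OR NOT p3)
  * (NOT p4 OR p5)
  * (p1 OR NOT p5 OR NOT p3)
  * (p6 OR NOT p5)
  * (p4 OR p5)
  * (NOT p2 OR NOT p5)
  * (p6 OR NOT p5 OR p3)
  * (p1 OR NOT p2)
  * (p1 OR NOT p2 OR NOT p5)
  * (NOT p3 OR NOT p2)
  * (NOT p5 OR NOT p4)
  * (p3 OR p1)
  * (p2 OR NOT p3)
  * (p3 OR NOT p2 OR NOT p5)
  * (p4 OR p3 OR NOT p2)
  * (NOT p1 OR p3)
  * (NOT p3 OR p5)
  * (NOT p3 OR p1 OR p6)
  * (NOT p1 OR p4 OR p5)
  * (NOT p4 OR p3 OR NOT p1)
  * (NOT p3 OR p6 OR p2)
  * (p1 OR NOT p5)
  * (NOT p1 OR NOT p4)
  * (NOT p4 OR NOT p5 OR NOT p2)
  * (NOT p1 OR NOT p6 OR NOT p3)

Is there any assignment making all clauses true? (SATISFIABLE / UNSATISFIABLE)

UNSATISFIABLE

p3 = True:
  propagation gives p6=True, p2=False; an empty clause results — contradiction.
p3 = False:
  propagation gives p1=True; an empty clause results — contradiction.
Every branch closes, so no satisfying assignment exists.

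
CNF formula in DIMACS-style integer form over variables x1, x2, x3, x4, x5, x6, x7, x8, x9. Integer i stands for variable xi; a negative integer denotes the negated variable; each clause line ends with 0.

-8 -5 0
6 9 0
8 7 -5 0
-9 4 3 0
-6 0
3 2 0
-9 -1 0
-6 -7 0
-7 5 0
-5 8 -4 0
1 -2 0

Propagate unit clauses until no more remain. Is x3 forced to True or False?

True

(~x6) stands alone — x6 = False.
(x6 | x9) with x6 = False leaves only x9, so x9 = True.
(~x9 | ~x1): since x9 = True, the clause reduces to (~x1). x1 = False.
(~x2 | x1): since x1 = False, the clause reduces to (~x2). x2 = False.
(x3 | x2): since x2 = False, the clause reduces to (x3). x3 = True.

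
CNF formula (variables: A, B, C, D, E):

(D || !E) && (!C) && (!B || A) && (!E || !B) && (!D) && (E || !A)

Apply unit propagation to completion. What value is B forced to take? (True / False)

False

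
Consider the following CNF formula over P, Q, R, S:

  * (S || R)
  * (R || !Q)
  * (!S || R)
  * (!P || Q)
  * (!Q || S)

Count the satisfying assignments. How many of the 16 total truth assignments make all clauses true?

Satisfying assignments:
  P=0 Q=0 R=1 S=0
  P=0 Q=0 R=1 S=1
  P=0 Q=1 R=1 S=1
  P=1 Q=1 R=1 S=1
Count: 4.

4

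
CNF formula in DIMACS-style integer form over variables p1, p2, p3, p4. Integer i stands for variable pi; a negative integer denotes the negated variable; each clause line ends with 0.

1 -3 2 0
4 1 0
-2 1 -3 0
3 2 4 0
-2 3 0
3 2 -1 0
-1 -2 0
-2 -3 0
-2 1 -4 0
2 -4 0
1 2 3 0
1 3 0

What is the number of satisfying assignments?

Satisfying assignments:
  p1=T p2=F p3=T p4=F
That's 1 in total.

1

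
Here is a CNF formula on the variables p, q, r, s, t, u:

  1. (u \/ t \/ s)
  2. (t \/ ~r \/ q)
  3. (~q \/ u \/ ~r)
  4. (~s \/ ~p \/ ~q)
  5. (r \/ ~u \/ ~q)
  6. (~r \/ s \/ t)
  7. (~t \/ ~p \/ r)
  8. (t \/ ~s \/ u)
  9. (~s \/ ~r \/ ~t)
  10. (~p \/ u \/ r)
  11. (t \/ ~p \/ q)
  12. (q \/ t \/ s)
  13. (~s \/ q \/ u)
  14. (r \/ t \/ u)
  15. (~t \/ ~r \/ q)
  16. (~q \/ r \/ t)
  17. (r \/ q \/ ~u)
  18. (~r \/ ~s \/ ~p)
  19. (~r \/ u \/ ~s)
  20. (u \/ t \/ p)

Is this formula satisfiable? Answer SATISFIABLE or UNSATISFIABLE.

SATISFIABLE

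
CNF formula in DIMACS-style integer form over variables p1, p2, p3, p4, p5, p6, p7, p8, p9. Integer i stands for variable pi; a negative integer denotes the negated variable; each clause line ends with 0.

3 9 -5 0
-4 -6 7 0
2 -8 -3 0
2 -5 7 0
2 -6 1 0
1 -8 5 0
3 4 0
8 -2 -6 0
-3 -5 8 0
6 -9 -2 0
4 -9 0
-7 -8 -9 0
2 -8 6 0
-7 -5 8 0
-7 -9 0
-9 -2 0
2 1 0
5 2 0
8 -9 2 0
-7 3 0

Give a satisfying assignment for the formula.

Pure literal: p1 appears only positively; assign p1 = True.
Branch on p2: take p2 = True.
  then p9 is forced to False.
Try p3 = True.
Try p4 = False.
The remaining clauses are satisfied by p5 = False, p6 = False, p7 = False, p8 = True.

p1=True, p2=True, p3=True, p4=False, p5=False, p6=False, p7=False, p8=True, p9=False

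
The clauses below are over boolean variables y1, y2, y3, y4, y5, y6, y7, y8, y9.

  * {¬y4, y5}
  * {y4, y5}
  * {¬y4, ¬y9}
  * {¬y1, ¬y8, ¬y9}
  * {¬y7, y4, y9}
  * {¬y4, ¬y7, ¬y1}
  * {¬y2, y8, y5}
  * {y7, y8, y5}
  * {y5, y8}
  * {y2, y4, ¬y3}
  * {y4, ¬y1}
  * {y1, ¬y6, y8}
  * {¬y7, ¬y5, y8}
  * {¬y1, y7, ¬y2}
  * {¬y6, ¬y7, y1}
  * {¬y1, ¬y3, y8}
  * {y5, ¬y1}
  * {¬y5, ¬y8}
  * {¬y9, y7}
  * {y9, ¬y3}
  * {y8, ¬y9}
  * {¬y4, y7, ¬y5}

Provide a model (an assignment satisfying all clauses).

Pure literal: y3 appears only negated; assign y3 = False.
Pure literal: y6 appears only negated; assign y6 = False.
Set y1 = False and propagate.
Branch on y2: take y2 = False.
Set y4 = False and propagate.
  then y5 is forced to True.
  then y8 is forced to False.
  then y7 is forced to False.
  then y9 is forced to False.

y1 = 0  y2 = 0  y3 = 0  y4 = 0  y5 = 1  y6 = 0  y7 = 0  y8 = 0  y9 = 0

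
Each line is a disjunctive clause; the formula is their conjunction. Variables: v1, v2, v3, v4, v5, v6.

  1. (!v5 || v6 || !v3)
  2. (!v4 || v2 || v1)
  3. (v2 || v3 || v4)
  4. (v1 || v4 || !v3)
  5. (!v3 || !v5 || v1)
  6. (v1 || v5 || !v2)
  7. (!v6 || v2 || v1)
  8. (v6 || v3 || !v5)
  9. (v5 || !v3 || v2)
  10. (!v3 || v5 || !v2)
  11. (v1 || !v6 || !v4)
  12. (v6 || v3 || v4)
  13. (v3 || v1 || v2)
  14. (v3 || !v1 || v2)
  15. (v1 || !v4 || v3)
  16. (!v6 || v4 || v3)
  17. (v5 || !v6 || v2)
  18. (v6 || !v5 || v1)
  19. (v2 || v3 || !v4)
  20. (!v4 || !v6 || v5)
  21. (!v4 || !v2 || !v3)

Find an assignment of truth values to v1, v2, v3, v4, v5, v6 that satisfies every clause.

Try v1 = True.
Try v2 = False.
  then v3 is forced to True.
  then v5 is forced to True.
  then v6 is forced to True.
v4 is now unconstrained; take v4 = False.
Every clause has at least one true literal under this assignment.

v1=True, v2=False, v3=True, v4=False, v5=True, v6=True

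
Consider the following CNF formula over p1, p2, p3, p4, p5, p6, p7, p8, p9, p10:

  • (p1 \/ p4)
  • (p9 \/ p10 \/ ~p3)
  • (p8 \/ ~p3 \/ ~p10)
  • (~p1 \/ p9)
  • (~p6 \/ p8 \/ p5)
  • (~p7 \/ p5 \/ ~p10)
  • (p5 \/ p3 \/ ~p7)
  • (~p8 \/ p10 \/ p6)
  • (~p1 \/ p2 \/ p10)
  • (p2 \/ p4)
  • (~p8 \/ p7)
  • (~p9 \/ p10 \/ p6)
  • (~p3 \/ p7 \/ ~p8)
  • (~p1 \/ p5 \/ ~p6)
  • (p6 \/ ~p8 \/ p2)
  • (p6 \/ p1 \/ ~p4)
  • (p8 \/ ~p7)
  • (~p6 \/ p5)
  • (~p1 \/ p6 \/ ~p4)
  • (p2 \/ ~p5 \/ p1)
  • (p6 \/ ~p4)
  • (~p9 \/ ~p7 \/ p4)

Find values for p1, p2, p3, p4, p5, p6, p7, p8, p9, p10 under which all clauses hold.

p1=True, p2=True, p3=False, p4=True, p5=True, p6=True, p7=False, p8=False, p9=True, p10=False

p2 occurs only positively in the remaining clauses — set p2 = True.
Branch on p1: take p1 = True.
  then p9 is forced to True.
Try p3 = False.
The remaining clauses are satisfied by p4 = True, p5 = True, p6 = True, p7 = False, p8 = False, p10 = False.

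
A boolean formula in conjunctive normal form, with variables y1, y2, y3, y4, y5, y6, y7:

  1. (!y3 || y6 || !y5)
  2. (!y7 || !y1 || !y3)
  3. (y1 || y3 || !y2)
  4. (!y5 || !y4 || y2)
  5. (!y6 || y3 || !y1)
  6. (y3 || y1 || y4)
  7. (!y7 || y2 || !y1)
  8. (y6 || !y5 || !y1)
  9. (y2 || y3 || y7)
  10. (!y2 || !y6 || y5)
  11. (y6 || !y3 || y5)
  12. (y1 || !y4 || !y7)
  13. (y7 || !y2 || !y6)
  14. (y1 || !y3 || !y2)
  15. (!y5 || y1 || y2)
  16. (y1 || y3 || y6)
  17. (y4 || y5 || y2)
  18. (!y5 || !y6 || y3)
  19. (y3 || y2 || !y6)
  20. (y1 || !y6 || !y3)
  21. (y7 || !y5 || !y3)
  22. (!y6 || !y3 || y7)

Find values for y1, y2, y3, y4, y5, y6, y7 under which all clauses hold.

y1=T, y2=T, y3=F, y4=F, y5=F, y6=F, y7=T

Check each clause:
  1. (!y3 || !y5 || y6) — !y5 is true.
  2. (!y1 || !y3 || !y7) — !y3 is true.
  3. (!y2 || y3 || y1) — y1 is true.
  4. (!y4 || y2 || !y5) — y2 is true.
  5. (y3 || !y1 || !y6) — !y6 is true.
  6. (y4 || y3 || y1) — y1 is true.
  7. (y2 || !y1 || !y7) — y2 is true.
  8. (!y1 || !y5 || y6) — !y5 is true.
  9. (y3 || y2 || y7) — y2 is true.
  10. (!y6 || y5 || !y2) — !y6 is true.
  11. (!y3 || y6 || y5) — !y3 is true.
  12. (!y7 || y1 || !y4) — y1 is true.
  13. (!y2 || !y6 || y7) — !y6 is true.
  14. (!y3 || !y2 || y1) — y1 is true.
  15. (y2 || !y5 || y1) — y1 is true.
  16. (y6 || y1 || y3) — y1 is true.
  17. (y2 || y5 || y4) — y2 is true.
  18. (!y5 || !y6 || y3) — !y6 is true.
  19. (y2 || !y6 || y3) — !y6 is true.
  20. (!y3 || y1 || !y6) — y1 is true.
  21. (y7 || !y5 || !y3) — !y5 is true.
  22. (!y6 || !y3 || y7) — !y6 is true.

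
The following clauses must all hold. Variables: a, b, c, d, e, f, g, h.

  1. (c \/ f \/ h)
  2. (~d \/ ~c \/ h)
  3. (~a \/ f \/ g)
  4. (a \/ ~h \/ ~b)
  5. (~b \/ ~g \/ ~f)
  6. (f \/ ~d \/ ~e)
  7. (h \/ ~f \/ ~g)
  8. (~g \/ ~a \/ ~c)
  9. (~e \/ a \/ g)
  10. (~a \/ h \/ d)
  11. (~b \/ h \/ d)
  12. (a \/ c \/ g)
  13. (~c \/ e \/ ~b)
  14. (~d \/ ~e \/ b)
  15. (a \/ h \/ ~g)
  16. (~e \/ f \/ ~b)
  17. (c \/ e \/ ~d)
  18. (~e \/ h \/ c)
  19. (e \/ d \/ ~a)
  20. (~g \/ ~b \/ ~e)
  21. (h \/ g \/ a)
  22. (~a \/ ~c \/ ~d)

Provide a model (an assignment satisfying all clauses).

a=0, b=0, c=1, d=1, e=0, f=1, g=1, h=1

Check each clause:
  1. (f \/ c \/ h) — h is true.
  2. (h \/ ~d \/ ~c) — h is true.
  3. (f \/ g \/ ~a) — f is true.
  4. (~h \/ a \/ ~b) — ~b is true.
  5. (~b \/ ~f \/ ~g) — ~b is true.
  6. (f \/ ~d \/ ~e) — ~e is true.
  7. (h \/ ~g \/ ~f) — h is true.
  8. (~g \/ ~c \/ ~a) — ~a is true.
  9. (g \/ ~e \/ a) — ~e is true.
  10. (d \/ h \/ ~a) — h is true.
  11. (d \/ ~b \/ h) — h is true.
  12. (a \/ c \/ g) — c is true.
  13. (e \/ ~c \/ ~b) — ~b is true.
  14. (~d \/ b \/ ~e) — ~e is true.
  15. (a \/ h \/ ~g) — h is true.
  16. (f \/ ~e \/ ~b) — ~e is true.
  17. (~d \/ e \/ c) — c is true.
  18. (~e \/ h \/ c) — h is true.
  19. (e \/ ~a \/ d) — d is true.
  20. (~b \/ ~e \/ ~g) — ~e is true.
  21. (h \/ a \/ g) — h is true.
  22. (~a \/ ~c \/ ~d) — ~a is true.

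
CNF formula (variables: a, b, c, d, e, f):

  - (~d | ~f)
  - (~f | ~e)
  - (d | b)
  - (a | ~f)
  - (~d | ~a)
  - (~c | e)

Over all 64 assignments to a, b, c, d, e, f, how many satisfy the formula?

Split on d, then f.
  d=1, f=1: a clause becomes empty — 0.
  d=1, f=0: b free; 3 ways for (a,c,e) × 2^1 = 6.
  d=0, f=1: remaining (a,b,c,e) ∈ {(1,1,0,0)} — 1.
  d=0, f=0: a free; 3 ways for (b,c,e) × 2^1 = 6.
Total: 0 + 6 + 1 + 6 = 13.

13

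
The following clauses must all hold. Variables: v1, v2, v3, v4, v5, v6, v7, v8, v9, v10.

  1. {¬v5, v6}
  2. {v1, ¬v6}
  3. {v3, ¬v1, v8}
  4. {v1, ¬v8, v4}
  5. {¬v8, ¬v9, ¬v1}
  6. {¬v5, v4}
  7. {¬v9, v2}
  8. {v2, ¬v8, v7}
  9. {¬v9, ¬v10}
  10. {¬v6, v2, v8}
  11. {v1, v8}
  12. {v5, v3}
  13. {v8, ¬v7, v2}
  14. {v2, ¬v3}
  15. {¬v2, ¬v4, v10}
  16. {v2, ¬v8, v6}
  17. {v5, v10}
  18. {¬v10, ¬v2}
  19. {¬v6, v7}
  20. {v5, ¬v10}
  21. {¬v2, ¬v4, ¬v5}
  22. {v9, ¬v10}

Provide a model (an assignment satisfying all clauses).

v1 = True, v2 = False, v3 = False, v4 = True, v5 = True, v6 = True, v7 = True, v8 = True, v9 = False, v10 = False

Try v1 = True.
Branch on v2: take v2 = False.
  then v9 is forced to False.
  then v3 is forced to False.
  then v8 is forced to True.
  then v7 is forced to True.
  then v5 is forced to True.
  then v6 is forced to True.
  then v4 is forced to True.
  then v10 is forced to False.
Every clause has at least one true literal under this assignment.
Check each clause:
  1. {¬v5, v6} — v6 is true.
  2. {v1, ¬v6} — v1 is true.
  3. {v3, v8, ¬v1} — v8 is true.
  4. {¬v8, v1, v4} — v1 is true.
  5. {¬v9, ¬v1, ¬v8} — ¬v9 is true.
  6. {v4, ¬v5} — v4 is true.
  7. {¬v9, v2} — ¬v9 is true.
  8. {v2, ¬v8, v7} — v7 is true.
  9. {¬v9, ¬v10} — ¬v10 is true.
  10. {¬v6, v8, v2} — v8 is true.
  11. {v8, v1} — v8 is true.
  12. {v3, v5} — v5 is true.
  13. {¬v7, v2, v8} — v8 is true.
  14. {¬v3, v2} — ¬v3 is true.
  15. {¬v4, ¬v2, v10} — ¬v2 is true.
  16. {v6, v2, ¬v8} — v6 is true.
  17. {v10, v5} — v5 is true.
  18. {¬v2, ¬v10} — ¬v2 is true.
  19. {¬v6, v7} — v7 is true.
  20. {¬v10, v5} — v5 is true.
  21. {¬v2, ¬v4, ¬v5} — ¬v2 is true.
  22. {v9, ¬v10} — ¬v10 is true.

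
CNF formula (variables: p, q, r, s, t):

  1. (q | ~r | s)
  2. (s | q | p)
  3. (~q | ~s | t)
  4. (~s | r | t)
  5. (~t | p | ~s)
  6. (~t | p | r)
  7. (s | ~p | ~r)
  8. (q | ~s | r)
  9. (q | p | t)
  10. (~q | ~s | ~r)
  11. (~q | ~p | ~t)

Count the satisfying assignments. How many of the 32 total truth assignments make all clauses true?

8

Split on s, then q.
  s=T, q=T: a clause becomes empty — 0.
  s=T, q=F: remaining (p,r,t) ∈ {(T,T,F); (T,T,T)} — 2.
  s=F, q=T: remaining (p,r,t) ∈ {(F,F,F); (F,T,F); (F,T,T); (T,F,F)} — 4.
  s=F, q=F: remaining (p,r,t) ∈ {(T,F,F); (T,F,T)} — 2.
Total: 0 + 2 + 4 + 2 = 8.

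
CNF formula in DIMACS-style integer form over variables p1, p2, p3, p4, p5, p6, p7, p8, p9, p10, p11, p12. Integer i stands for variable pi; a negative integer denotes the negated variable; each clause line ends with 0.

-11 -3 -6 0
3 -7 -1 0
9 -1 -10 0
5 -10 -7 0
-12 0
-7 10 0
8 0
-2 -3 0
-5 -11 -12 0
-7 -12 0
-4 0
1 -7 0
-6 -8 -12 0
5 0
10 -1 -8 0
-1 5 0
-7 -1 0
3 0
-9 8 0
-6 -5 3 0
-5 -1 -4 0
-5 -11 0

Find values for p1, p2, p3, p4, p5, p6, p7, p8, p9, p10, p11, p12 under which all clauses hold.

The clause (¬p12) is unit: p12 must be False.
(p8) is a unit clause, so p8 = True.
The clause (¬p4) is unit: p4 must be False.
(p5) is a unit clause, so p5 = True.
(p3) is a unit clause, so p3 = True.
The clause (¬p2) is unit: p2 must be False.
Unit propagation: (¬p11) forces p11 = False.
p7 occurs only negated in the remaining clauses — set p7 = False.
Set p1 = False and propagate.
p6, p9, p10 are now unconstrained; take p6 = False, p9 = False, p10 = True.
Check each clause:
  1. (¬p11 ∨ ¬p6 ∨ ¬p3) — ¬p6 is true.
  2. (¬p7 ∨ ¬p1 ∨ p3) — ¬p7 is true.
  3. (p9 ∨ ¬p10 ∨ ¬p1) — ¬p1 is true.
  4. (p5 ∨ ¬p10 ∨ ¬p7) — ¬p7 is true.
  5. (¬p12) — ¬p12 is true.
  6. (¬p7 ∨ p10) — ¬p7 is true.
  7. (p8) — p8 is true.
  8. (¬p3 ∨ ¬p2) — ¬p2 is true.
  9. (¬p12 ∨ ¬p5 ∨ ¬p11) — ¬p12 is true.
  10. (¬p12 ∨ ¬p7) — ¬p7 is true.
  11. (¬p4) — ¬p4 is true.
  12. (¬p7 ∨ p1) — ¬p7 is true.
  13. (¬p6 ∨ ¬p8 ∨ ¬p12) — ¬p6 is true.
  14. (p5) — p5 is true.
  15. (¬p1 ∨ ¬p8 ∨ p10) — p10 is true.
  16. (p5 ∨ ¬p1) — p5 is true.
  17. (¬p7 ∨ ¬p1) — ¬p7 is true.
  18. (p3) — p3 is true.
  19. (¬p9 ∨ p8) — p8 is true.
  20. (¬p5 ∨ p3 ∨ ¬p6) — ¬p6 is true.
  21. (¬p5 ∨ ¬p1 ∨ ¬p4) — ¬p4 is true.
  22. (¬p11 ∨ ¬p5) — ¬p11 is true.

p1=False  p2=False  p3=True  p4=False  p5=True  p6=False  p7=False  p8=True  p9=False  p10=True  p11=False  p12=False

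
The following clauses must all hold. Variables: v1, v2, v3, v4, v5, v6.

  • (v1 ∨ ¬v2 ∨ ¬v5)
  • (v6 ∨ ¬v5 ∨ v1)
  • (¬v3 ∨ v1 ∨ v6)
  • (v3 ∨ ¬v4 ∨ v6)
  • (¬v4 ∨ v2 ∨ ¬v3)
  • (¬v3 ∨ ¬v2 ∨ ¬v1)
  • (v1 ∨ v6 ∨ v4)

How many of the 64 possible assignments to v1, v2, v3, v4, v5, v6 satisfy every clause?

Case analysis on v1 and v3:
  v1=1, v3=1: remaining (v2,v4,v5,v6) ∈ {(0,0,0,0); (0,0,0,1); (0,0,1,0); (0,0,1,1)} — 4.
  v1=1, v3=0: v2, v5 free; 3 ways for (v4,v6) × 2^2 = 12.
  v1=0, v3=1: remaining (v2,v4,v5,v6) ∈ {(0,0,0,1); (0,0,1,1); (1,0,0,1); (1,1,0,1)} — 4.
  v1=0, v3=0: v4 free; 3 ways for (v2,v5,v6) × 2^1 = 6.
Total: 4 + 12 + 4 + 6 = 26.

26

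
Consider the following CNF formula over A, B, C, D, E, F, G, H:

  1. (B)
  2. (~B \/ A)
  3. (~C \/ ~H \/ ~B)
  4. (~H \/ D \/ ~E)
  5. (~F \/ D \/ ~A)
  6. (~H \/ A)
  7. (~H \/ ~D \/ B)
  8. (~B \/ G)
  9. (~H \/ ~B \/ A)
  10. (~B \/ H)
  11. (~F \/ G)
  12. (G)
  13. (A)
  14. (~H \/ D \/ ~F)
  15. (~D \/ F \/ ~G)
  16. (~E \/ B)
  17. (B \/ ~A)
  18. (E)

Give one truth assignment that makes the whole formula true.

A=1  B=1  C=0  D=1  E=1  F=1  G=1  H=1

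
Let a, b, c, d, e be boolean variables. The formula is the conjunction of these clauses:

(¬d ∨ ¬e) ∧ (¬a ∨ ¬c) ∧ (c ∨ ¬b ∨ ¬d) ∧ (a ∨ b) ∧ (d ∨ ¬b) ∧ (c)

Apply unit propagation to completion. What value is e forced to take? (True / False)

False

(c) stands alone — c = True.
(¬c ∨ ¬a) with c = True leaves only ¬a, so a = False.
From (a ∨ b) and a = False: b = True.
From (d ∨ ¬b) and b = True: d = True.
From (¬e ∨ ¬d) and d = True: e = False.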